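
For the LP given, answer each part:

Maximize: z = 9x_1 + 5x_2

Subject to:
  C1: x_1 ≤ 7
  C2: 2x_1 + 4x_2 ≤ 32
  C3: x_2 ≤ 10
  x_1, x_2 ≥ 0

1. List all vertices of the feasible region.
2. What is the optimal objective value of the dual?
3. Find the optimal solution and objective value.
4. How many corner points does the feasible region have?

1. (0, 0), (7, 0), (7, 4.5), (0, 8)
2. 85.5 (by strong duality, equal to the primal optimum)
3. x_1 = 7, x_2 = 4.5, z = 85.5
4. 4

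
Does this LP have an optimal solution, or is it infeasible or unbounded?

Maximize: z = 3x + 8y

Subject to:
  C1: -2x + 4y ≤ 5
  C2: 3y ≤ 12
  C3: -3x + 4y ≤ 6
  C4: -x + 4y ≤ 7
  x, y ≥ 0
Feasible point: (0, 0) satisfies every constraint, so the LP is feasible.
Direction d = (1, 0): for each constraint row a, a·d ≤ 0 —
  (-2)(1) + (4)(0) = -2 ≤ 0
  (0)(1) + (3)(0) = 0 ≤ 0
  (-3)(1) + (4)(0) = -3 ≤ 0
  (-1)(1) + (4)(0) = -1 ≤ 0
and d ≥ 0, so (0, 0) + t·d stays feasible for every t ≥ 0. Along this ray z = 3x + 8y changes by 3 per unit t, so z → +∞.

The LP is unbounded; z can be made arbitrarily large.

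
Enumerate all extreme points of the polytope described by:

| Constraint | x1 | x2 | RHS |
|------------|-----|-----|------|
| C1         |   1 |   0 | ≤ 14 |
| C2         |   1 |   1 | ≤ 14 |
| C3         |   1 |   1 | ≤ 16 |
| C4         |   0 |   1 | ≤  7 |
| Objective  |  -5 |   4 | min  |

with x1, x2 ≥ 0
Each vertex is the intersection of two constraint boundaries that also satisfies all remaining constraints:
  x1 = 0 and x2 = 0 → (0, 0)
  x1 = 14 and x1 + x2 = 14 → (14, 0)
  x1 + x2 = 14 and x2 = 7 → (7, 7)
  x2 = 7 and x1 = 0 → (0, 7)

Vertices: (0, 0), (14, 0), (7, 7), (0, 7)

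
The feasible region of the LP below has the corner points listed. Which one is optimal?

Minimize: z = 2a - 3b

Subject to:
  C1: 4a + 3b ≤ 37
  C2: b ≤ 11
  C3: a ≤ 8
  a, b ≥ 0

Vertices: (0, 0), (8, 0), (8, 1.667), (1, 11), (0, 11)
(0, 11) with z = -33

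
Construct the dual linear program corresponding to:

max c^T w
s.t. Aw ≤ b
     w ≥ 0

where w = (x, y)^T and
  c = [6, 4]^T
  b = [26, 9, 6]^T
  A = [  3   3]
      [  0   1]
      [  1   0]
Minimize: z = 26y1 + 9y2 + 6y3

Subject to:
  C1: -3y1 - y3 ≤ -6
  C2: -3y1 - y2 ≤ -4
  y1, y2, y3 ≥ 0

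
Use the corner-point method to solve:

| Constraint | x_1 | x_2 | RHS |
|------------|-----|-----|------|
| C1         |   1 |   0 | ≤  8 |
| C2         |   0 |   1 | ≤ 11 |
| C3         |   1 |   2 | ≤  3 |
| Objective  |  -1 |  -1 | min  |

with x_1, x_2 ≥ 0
x_1 = 3, x_2 = 0, z = -3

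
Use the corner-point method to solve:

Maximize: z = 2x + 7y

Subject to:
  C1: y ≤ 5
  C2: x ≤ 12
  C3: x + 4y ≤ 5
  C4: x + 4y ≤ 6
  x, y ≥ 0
Each vertex is the intersection of two constraint boundaries that also satisfies all remaining constraints:
  x = 0 and y = 0 → (0, 0)
  x + 4y = 5 and y = 0 → (5, 0)
  x + 4y = 5 and x = 0 → (0, 1.25)

Evaluating z = 2x + 7y at each vertex:
  (0, 0): z = 0
  (5, 0): z = 10
  (0, 1.25): z = 8.75

The maximum is at (5, 0) with z = 10.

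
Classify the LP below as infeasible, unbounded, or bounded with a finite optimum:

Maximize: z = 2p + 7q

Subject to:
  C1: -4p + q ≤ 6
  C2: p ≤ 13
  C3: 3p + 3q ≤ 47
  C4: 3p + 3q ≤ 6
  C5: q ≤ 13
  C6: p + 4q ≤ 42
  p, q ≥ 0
The point (0, 2) satisfies every constraint, so the LP is feasible; the constraints give p ≤ 13 and q ≤ 13, which with p, q ≥ 0 keep the feasible region inside a bounded box. A feasible, bounded LP attains a finite optimum at a vertex.

Evaluating z = 2p + 7q at each vertex:
  (0, 0): z = 0
  (2, 0): z = 4
  (0, 2): z = 14

Bounded optimum: z* = 14 at (0, 2).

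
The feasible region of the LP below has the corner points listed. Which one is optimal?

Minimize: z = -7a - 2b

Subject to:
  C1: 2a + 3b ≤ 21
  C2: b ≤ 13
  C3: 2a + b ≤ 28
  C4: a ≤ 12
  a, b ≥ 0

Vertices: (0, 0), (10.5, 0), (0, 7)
(10.5, 0) with z = -73.5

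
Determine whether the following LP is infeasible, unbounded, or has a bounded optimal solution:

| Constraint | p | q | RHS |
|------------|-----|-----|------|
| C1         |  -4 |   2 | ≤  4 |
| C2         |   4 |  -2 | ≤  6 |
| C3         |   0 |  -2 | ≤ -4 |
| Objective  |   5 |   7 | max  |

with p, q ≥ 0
Feasible point: (0, 2) satisfies every constraint, so the LP is feasible.
Direction d = (1, 2): for each constraint row a, a·d ≤ 0 —
  (-4)(1) + (2)(2) = 0 ≤ 0
  (4)(1) + (-2)(2) = 0 ≤ 0
  (0)(1) + (-2)(2) = -4 ≤ 0
and d ≥ 0, so (0, 2) + t·d stays feasible for every t ≥ 0. Along this ray z = 5p + 7q changes by 19 per unit t, so z → +∞.

Unbounded: there is a feasible ray along which z → +∞.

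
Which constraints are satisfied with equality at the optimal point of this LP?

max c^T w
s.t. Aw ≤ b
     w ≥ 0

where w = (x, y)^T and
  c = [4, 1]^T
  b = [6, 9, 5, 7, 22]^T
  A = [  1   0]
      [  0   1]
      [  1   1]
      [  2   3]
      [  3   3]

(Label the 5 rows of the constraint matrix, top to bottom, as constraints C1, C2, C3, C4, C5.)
Optimal: x = 3.5, y = 0
Slack at optimum:
  C1: slack = 2.5
  C2: slack = 9
  C3: slack = 1.5
  C4: slack = 0 (binding)
  C5: slack = 11.5
  x ≥ 0: x = 3.5
  y ≥ 0: y = 0 (binding)
Binding constraints: C4, y ≥ 0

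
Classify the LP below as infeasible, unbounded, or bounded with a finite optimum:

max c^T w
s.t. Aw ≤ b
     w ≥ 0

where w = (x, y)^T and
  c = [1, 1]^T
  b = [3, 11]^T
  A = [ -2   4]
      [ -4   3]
Feasible point: (0, 0) satisfies every constraint, so the LP is feasible.
Direction d = (1, 0): for each constraint row a, a·d ≤ 0 —
  (-2)(1) + (4)(0) = -2 ≤ 0
  (-4)(1) + (3)(0) = -4 ≤ 0
and d ≥ 0, so (0, 0) + t·d stays feasible for every t ≥ 0. Along this ray z = x + y changes by 1 per unit t, so z → +∞.

Unbounded — the objective can increase without bound over the feasible region.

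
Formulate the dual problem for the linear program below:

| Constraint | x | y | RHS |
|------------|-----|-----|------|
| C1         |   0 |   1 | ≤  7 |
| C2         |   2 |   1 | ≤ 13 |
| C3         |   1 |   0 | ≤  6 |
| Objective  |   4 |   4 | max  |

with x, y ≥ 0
Minimize: z = 7y1 + 13y2 + 6y3

Subject to:
  C1: -2y2 - y3 ≤ -4
  C2: -y1 - y2 ≤ -4
  y1, y2, y3 ≥ 0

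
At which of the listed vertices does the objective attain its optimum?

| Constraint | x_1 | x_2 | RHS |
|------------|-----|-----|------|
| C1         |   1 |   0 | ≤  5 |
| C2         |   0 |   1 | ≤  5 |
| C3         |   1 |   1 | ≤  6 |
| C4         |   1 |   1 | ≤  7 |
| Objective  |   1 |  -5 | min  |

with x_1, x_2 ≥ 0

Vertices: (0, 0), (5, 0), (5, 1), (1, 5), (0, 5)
(0, 5) with z = -25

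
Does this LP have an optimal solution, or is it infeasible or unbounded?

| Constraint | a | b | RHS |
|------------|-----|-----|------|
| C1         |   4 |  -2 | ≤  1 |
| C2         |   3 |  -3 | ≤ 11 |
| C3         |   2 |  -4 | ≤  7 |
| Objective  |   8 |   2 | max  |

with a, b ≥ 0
Feasible point: (0, 0) satisfies every constraint, so the LP is feasible.
Direction d = (0, 1): for each constraint row a, a·d ≤ 0 —
  (4)(0) + (-2)(1) = -2 ≤ 0
  (3)(0) + (-3)(1) = -3 ≤ 0
  (2)(0) + (-4)(1) = -4 ≤ 0
and d ≥ 0, so (0, 0) + t·d stays feasible for every t ≥ 0. Along this ray z = 8a + 2b changes by 2 per unit t, so z → +∞.

Unbounded: there is a feasible ray along which z → +∞.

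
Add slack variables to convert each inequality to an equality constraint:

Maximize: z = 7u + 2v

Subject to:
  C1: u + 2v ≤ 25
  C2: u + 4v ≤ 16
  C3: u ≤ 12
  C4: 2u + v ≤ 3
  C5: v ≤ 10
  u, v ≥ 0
max z = 7u + 2v

s.t.
  u + 2v + s1 = 25
  u + 4v + s2 = 16
  u + s3 = 12
  2u + v + s4 = 3
  v + s5 = 10
  u, v, s1, s2, s3, s4, s5 ≥ 0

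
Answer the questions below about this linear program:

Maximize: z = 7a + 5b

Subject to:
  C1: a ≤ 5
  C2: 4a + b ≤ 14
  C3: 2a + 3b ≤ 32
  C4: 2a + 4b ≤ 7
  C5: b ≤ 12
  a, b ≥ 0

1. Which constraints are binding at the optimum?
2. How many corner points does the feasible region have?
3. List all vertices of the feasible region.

1. C2, C4, b ≥ 0
2. 3
3. (0, 0), (3.5, 0), (0, 1.75)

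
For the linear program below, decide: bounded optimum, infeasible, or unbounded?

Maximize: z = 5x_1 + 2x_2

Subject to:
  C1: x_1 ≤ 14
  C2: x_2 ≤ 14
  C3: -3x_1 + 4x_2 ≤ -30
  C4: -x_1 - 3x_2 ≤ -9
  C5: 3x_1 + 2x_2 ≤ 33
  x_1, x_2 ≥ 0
The point (11, 0) satisfies every constraint, so the LP is feasible; the constraints give x_1 ≤ 14 and x_2 ≤ 14, which with x_1, x_2 ≥ 0 keep the feasible region inside a bounded box. A feasible, bounded LP attains a finite optimum at a vertex.

Evaluating z = 5x_1 + 2x_2 at each vertex:
  (10, 0): z = 50
  (11, 0): z = 55
  (10.67, 0.5): z = 54.33

Bounded optimum: z* = 55 at (11, 0).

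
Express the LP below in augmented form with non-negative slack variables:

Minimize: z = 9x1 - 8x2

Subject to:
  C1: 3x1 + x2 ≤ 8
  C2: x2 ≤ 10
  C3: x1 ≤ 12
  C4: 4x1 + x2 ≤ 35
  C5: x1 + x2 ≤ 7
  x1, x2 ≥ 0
min z = 9x1 - 8x2

s.t.
  3x1 + x2 + s1 = 8
  x2 + s2 = 10
  x1 + s3 = 12
  4x1 + x2 + s4 = 35
  x1 + x2 + s5 = 7
  x1, x2, s1, s2, s3, s4, s5 ≥ 0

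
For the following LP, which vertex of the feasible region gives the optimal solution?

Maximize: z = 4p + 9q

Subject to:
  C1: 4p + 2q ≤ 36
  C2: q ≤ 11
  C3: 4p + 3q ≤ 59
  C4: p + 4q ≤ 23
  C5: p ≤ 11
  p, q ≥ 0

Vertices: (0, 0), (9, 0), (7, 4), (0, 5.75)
(7, 4) with z = 64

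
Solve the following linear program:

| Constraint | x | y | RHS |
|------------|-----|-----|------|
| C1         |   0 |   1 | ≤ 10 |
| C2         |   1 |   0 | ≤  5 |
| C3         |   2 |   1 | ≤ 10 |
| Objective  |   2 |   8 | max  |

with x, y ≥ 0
Each vertex is the intersection of two constraint boundaries that also satisfies all remaining constraints:
  x = 0 and y = 0 → (0, 0)
  x = 5 and 2x + y = 10 → (5, 0)
  y = 10 and 2x + y = 10 → (0, 10)

Evaluating z = 2x + 8y at each vertex:
  (0, 0): z = 0
  (5, 0): z = 10
  (0, 10): z = 80

The maximum is at (0, 10) with z = 80.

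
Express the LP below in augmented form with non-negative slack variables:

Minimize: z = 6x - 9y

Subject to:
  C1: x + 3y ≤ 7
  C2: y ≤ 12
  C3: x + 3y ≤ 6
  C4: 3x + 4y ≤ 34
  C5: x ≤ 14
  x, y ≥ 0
min z = 6x - 9y

s.t.
  x + 3y + s1 = 7
  y + s2 = 12
  x + 3y + s3 = 6
  3x + 4y + s4 = 34
  x + s5 = 14
  x, y, s1, s2, s3, s4, s5 ≥ 0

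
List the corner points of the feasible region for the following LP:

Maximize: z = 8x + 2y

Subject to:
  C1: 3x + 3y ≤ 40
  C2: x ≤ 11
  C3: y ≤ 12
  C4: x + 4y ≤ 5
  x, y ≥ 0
Each vertex is the intersection of two constraint boundaries that also satisfies all remaining constraints:
  x = 0 and y = 0 → (0, 0)
  x + 4y = 5 and y = 0 → (5, 0)
  x + 4y = 5 and x = 0 → (0, 1.25)

Vertices: (0, 0), (5, 0), (0, 1.25)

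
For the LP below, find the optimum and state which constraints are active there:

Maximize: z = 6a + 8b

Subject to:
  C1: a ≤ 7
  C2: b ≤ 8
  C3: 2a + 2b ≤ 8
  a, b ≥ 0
Optimal: a = 0, b = 4
Binding: C3, a ≥ 0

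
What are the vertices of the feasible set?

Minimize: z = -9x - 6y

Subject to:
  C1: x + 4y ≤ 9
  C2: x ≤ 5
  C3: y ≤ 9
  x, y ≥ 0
Each vertex is the intersection of two constraint boundaries that also satisfies all remaining constraints:
  x = 0 and y = 0 → (0, 0)
  x = 5 and y = 0 → (5, 0)
  x + 4y = 9 and x = 5 → (5, 1)
  x + 4y = 9 and x = 0 → (0, 2.25)

Vertices: (0, 0), (5, 0), (5, 1), (0, 2.25)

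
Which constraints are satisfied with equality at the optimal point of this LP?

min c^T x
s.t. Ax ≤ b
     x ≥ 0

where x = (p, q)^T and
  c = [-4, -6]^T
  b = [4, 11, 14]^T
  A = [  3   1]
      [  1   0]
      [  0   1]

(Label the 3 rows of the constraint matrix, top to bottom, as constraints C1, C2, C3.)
Optimal: p = 0, q = 4
Slack at optimum:
  C1: slack = 0 (binding)
  C2: slack = 11
  C3: slack = 10
  p ≥ 0: p = 0 (binding)
  q ≥ 0: q = 4
Binding constraints: C1, p ≥ 0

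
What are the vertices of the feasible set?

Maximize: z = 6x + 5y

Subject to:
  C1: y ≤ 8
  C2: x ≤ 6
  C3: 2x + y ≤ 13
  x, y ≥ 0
Each vertex is the intersection of two constraint boundaries that also satisfies all remaining constraints:
  x = 0 and y = 0 → (0, 0)
  x = 6 and y = 0 → (6, 0)
  x = 6 and 2x + y = 13 → (6, 1)
  y = 8 and 2x + y = 13 → (2.5, 8)
  y = 8 and x = 0 → (0, 8)

Vertices: (0, 0), (6, 0), (6, 1), (2.5, 8), (0, 8)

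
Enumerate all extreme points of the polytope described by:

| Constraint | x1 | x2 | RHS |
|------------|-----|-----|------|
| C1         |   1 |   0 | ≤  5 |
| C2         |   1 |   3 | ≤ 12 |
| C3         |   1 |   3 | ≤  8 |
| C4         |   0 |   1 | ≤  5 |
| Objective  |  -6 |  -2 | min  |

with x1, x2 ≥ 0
Each vertex is the intersection of two constraint boundaries that also satisfies all remaining constraints:
  x1 = 0 and x2 = 0 → (0, 0)
  x1 = 5 and x2 = 0 → (5, 0)
  x1 = 5 and x1 + 3x2 = 8 → (5, 1)
  x1 + 3x2 = 8 and x1 = 0 → (0, 2.667)

Vertices: (0, 0), (5, 0), (5, 1), (0, 2.667)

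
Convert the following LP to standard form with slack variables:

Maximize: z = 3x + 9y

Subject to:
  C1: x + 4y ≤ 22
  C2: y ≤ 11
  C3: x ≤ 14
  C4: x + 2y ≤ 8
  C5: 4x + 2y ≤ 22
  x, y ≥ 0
max z = 3x + 9y

s.t.
  x + 4y + s1 = 22
  y + s2 = 11
  x + s3 = 14
  x + 2y + s4 = 8
  4x + 2y + s5 = 22
  x, y, s1, s2, s3, s4, s5 ≥ 0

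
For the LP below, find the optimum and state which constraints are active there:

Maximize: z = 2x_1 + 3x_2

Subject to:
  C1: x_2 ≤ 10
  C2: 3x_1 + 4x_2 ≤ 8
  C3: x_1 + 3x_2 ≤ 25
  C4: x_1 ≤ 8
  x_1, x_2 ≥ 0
Optimal: x_1 = 0, x_2 = 2
Binding: C2, x_1 ≥ 0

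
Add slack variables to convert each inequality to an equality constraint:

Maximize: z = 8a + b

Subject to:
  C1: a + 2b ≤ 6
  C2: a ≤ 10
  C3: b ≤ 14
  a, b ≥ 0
max z = 8a + b

s.t.
  a + 2b + s1 = 6
  a + s2 = 10
  b + s3 = 14
  a, b, s1, s2, s3 ≥ 0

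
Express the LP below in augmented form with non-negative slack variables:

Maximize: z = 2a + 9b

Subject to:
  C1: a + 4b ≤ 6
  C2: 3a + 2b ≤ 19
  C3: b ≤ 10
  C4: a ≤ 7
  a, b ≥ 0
max z = 2a + 9b

s.t.
  a + 4b + s1 = 6
  3a + 2b + s2 = 19
  b + s3 = 10
  a + s4 = 7
  a, b, s1, s2, s3, s4 ≥ 0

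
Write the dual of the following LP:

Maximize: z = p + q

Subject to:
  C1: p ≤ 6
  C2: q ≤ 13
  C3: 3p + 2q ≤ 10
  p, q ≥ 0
Minimize: z = 6y1 + 13y2 + 10y3

Subject to:
  C1: -y1 - 3y3 ≤ -1
  C2: -y2 - 2y3 ≤ -1
  y1, y2, y3 ≥ 0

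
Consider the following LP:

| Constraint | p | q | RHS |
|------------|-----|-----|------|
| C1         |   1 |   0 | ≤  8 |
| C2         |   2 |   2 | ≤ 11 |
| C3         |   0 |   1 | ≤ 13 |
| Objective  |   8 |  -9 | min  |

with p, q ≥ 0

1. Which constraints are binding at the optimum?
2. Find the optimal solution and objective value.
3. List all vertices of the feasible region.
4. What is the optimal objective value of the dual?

1. C2, p ≥ 0
2. p = 0, q = 5.5, z = -49.5
3. (0, 0), (5.5, 0), (0, 5.5)
4. -49.5 (by strong duality, equal to the primal optimum)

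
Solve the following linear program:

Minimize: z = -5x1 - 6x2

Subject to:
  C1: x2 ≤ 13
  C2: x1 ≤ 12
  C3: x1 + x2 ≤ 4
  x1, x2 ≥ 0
Each vertex is the intersection of two constraint boundaries that also satisfies all remaining constraints:
  x1 = 0 and x2 = 0 → (0, 0)
  x1 + x2 = 4 and x2 = 0 → (4, 0)
  x1 + x2 = 4 and x1 = 0 → (0, 4)

Evaluating z = -5x1 - 6x2 at each vertex:
  (0, 0): z = 0
  (4, 0): z = -20
  (0, 4): z = -24

The minimum is at (0, 4) with z = -24.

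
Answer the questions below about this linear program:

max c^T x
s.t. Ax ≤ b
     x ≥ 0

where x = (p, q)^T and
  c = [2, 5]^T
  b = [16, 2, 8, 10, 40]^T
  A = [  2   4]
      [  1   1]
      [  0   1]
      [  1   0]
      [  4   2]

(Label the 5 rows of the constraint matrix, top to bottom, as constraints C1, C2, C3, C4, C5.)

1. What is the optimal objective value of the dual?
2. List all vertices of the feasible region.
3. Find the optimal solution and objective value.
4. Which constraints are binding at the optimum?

1. 10 (by strong duality, equal to the primal optimum)
2. (0, 0), (2, 0), (0, 2)
3. p = 0, q = 2, z = 10
4. C2, p ≥ 0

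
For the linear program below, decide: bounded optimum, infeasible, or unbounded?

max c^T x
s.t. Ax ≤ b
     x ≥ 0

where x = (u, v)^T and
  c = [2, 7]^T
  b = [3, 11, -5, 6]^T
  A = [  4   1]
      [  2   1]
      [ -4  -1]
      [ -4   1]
One constraint requires 4u + v ≤ 3, while the constraint -4u - v ≤ -5 is equivalent to 4u + v ≥ 5. Together they would need 5 ≤ 4u + v ≤ 3, which is impossible since 5 > 3. No point satisfies all constraints.

The feasible region is empty; the LP is infeasible.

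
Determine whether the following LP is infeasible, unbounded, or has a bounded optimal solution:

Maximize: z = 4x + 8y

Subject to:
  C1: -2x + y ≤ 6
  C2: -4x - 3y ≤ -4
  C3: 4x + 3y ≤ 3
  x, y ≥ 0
C3 requires 4x + 3y ≤ 3, while C2 (-4x - 3y ≤ -4) is equivalent to 4x + 3y ≥ 4. Together they would need 4 ≤ 4x + 3y ≤ 3, which is impossible since 4 > 3. No point satisfies all constraints.

Infeasible — the constraint set is empty.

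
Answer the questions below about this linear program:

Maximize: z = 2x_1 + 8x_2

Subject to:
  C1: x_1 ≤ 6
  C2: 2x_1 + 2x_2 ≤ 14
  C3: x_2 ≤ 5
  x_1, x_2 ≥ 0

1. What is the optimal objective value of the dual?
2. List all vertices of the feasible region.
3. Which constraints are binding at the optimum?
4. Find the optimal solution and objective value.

1. 44 (by strong duality, equal to the primal optimum)
2. (0, 0), (6, 0), (6, 1), (2, 5), (0, 5)
3. C2, C3
4. x_1 = 2, x_2 = 5, z = 44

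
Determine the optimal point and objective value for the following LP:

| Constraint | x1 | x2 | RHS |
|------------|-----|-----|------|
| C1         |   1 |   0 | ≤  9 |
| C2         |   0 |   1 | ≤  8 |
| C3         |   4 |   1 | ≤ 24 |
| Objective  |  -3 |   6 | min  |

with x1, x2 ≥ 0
x1 = 6, x2 = 0, z = -18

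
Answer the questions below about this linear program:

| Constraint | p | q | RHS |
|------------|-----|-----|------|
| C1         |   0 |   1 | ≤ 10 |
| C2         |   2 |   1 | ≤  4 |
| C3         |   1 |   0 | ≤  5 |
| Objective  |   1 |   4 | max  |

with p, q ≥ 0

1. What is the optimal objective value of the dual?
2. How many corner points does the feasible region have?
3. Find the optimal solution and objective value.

1. 16 (by strong duality, equal to the primal optimum)
2. 3
3. p = 0, q = 4, z = 16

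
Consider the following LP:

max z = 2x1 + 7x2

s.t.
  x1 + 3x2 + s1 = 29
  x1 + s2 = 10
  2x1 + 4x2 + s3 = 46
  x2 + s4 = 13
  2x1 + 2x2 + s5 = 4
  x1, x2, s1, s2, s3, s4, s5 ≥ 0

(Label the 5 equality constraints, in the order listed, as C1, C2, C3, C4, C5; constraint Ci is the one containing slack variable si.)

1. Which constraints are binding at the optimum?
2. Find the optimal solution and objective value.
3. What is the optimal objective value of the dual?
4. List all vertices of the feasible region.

1. C5, x1 ≥ 0
2. x1 = 0, x2 = 2, z = 14
3. 14 (by strong duality, equal to the primal optimum)
4. (0, 0), (2, 0), (0, 2)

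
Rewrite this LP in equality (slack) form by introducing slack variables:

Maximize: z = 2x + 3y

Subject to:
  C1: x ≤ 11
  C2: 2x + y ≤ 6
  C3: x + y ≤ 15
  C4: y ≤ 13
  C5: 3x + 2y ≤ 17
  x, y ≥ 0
max z = 2x + 3y

s.t.
  x + s1 = 11
  2x + y + s2 = 6
  x + y + s3 = 15
  y + s4 = 13
  3x + 2y + s5 = 17
  x, y, s1, s2, s3, s4, s5 ≥ 0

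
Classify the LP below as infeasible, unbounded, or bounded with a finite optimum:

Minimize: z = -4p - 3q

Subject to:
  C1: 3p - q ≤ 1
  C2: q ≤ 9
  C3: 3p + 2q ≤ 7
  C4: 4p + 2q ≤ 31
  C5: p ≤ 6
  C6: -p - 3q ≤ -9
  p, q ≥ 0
The point (0, 3.5) satisfies every constraint, so the LP is feasible; the constraints give p ≤ 6 and q ≤ 9, which with p, q ≥ 0 keep the feasible region inside a bounded box. A feasible, bounded LP attains a finite optimum at a vertex.

Evaluating z = -4p - 3q at each vertex:
  (0, 3): z = -9
  (0.4286, 2.857): z = -10.29
  (0, 3.5): z = -10.5

Bounded optimum: z* = -10.5 at (0, 3.5).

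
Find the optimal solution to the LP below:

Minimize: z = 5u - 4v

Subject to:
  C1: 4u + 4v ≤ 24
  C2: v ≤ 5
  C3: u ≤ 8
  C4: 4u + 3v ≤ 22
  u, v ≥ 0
Each vertex is the intersection of two constraint boundaries that also satisfies all remaining constraints:
  u = 0 and v = 0 → (0, 0)
  4u + 3v = 22 and v = 0 → (5.5, 0)
  4u + 4v = 24 and 4u + 3v = 22 → (4, 2)
  4u + 4v = 24 and v = 5 → (1, 5)
  v = 5 and u = 0 → (0, 5)

Evaluating z = 5u - 4v at each vertex:
  (0, 0): z = 0
  (5.5, 0): z = 27.5
  (4, 2): z = 12
  (1, 5): z = -15
  (0, 5): z = -20

The minimum is at (0, 5) with z = -20.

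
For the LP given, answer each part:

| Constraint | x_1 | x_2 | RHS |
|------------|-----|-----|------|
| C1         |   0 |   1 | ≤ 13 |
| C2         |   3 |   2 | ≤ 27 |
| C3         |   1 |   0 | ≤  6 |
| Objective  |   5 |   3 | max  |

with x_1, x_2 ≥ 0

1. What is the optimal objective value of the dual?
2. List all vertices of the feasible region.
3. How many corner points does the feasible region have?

1. 43.5 (by strong duality, equal to the primal optimum)
2. (0, 0), (6, 0), (6, 4.5), (0.3333, 13), (0, 13)
3. 5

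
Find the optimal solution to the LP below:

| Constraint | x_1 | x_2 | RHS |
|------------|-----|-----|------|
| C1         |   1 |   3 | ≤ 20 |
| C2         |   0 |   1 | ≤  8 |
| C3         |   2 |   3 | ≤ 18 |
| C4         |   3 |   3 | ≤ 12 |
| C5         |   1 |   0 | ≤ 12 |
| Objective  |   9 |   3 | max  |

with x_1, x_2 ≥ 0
Each vertex is the intersection of two constraint boundaries that also satisfies all remaining constraints:
  x_1 = 0 and x_2 = 0 → (0, 0)
  3x_1 + 3x_2 = 12 and x_2 = 0 → (4, 0)
  3x_1 + 3x_2 = 12 and x_1 = 0 → (0, 4)

Evaluating z = 9x_1 + 3x_2 at each vertex:
  (0, 0): z = 0
  (4, 0): z = 36
  (0, 4): z = 12

The maximum is at (4, 0) with z = 36.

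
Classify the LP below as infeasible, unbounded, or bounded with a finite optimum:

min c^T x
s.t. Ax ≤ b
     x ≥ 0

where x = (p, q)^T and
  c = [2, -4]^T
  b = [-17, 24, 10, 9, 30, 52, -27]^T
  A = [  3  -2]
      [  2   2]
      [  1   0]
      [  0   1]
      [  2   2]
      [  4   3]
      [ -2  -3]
The point (0, 9) satisfies every constraint, so the LP is feasible; the constraints give p ≤ 10 and q ≤ 9, which with p, q ≥ 0 keep the feasible region inside a bounded box. A feasible, bounded LP attains a finite optimum at a vertex.

Evaluating z = 2p - 4q at each vertex:
  (0.2308, 8.846): z = -34.92
  (0.3333, 9): z = -35.33
  (0, 9): z = -36

Bounded optimum: z* = -36 at (0, 9).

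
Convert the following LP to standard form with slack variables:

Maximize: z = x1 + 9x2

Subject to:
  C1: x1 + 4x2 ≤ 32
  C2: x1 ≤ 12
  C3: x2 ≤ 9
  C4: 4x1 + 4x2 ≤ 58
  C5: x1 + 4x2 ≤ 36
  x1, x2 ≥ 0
max z = x1 + 9x2

s.t.
  x1 + 4x2 + s1 = 32
  x1 + s2 = 12
  x2 + s3 = 9
  4x1 + 4x2 + s4 = 58
  x1 + 4x2 + s5 = 36
  x1, x2, s1, s2, s3, s4, s5 ≥ 0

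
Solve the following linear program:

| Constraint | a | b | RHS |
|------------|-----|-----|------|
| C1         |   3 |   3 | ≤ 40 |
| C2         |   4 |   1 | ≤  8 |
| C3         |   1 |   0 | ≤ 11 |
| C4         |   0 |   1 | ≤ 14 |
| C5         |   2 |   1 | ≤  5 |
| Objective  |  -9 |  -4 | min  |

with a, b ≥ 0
a = 1.5, b = 2, z = -21.5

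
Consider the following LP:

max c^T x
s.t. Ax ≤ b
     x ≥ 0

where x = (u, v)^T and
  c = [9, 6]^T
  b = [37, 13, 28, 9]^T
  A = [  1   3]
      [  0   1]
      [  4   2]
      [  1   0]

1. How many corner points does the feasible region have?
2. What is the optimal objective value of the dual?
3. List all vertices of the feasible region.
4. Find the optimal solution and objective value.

1. 4
2. 81 (by strong duality, equal to the primal optimum)
3. (0, 0), (7, 0), (1, 12), (0, 12.33)
4. u = 1, v = 12, z = 81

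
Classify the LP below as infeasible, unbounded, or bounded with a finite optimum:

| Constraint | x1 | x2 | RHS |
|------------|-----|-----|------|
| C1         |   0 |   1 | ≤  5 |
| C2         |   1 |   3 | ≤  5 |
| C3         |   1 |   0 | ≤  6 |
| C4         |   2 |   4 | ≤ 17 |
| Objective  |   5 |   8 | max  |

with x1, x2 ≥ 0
The point (5, 0) satisfies every constraint, so the LP is feasible; the constraints give x1 ≤ 6 and x2 ≤ 5, which with x1, x2 ≥ 0 keep the feasible region inside a bounded box. A feasible, bounded LP attains a finite optimum at a vertex.

Evaluating z = 5x1 + 8x2 at each vertex:
  (0, 0): z = 0
  (5, 0): z = 25
  (0, 1.667): z = 13.33

Bounded optimum: z* = 25 at (5, 0).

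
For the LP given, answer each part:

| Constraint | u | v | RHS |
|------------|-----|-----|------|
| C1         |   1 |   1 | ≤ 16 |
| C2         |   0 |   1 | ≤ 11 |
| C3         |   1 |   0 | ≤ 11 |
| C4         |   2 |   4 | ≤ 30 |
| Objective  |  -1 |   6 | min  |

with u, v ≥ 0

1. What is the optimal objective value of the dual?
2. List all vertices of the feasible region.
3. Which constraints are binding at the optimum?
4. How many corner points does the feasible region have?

1. -11 (by strong duality, equal to the primal optimum)
2. (0, 0), (11, 0), (11, 2), (0, 7.5)
3. C3, v ≥ 0
4. 4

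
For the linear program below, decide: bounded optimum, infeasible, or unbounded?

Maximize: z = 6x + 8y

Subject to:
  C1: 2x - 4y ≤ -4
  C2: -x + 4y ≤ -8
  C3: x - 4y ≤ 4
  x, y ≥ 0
C3 requires x - 4y ≤ 4, while C2 (-x + 4y ≤ -8) is equivalent to x - 4y ≥ 8. Together they would need 8 ≤ x - 4y ≤ 4, which is impossible since 8 > 4. No point satisfies all constraints.

Infeasible — the constraint set is empty.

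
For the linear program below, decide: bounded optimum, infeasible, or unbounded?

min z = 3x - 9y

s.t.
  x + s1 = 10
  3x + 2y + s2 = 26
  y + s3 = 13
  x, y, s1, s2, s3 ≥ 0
The point (0, 13) satisfies every constraint, so the LP is feasible; the constraints give x ≤ 10 and y ≤ 13, which with x, y ≥ 0 keep the feasible region inside a bounded box. A feasible, bounded LP attains a finite optimum at a vertex.

Evaluating z = 3x - 9y at each vertex:
  (0, 0): z = 0
  (8.667, 0): z = 26
  (0, 13): z = -117

The LP has an optimal solution: (0, 13) with z = -117.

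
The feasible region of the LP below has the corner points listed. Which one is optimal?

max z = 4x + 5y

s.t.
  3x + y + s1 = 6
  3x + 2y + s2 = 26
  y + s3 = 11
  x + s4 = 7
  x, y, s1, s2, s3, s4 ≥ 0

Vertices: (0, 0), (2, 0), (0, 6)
Evaluating z = 4x + 5y at each vertex:
  (0, 0): z = 0
  (2, 0): z = 8
  (0, 6): z = 30

The largest value is z = 30, attained at (0, 6).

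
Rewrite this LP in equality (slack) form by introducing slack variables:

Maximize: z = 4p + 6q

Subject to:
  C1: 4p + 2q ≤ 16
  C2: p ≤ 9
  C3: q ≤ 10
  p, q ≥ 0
max z = 4p + 6q

s.t.
  4p + 2q + s1 = 16
  p + s2 = 9
  q + s3 = 10
  p, q, s1, s2, s3 ≥ 0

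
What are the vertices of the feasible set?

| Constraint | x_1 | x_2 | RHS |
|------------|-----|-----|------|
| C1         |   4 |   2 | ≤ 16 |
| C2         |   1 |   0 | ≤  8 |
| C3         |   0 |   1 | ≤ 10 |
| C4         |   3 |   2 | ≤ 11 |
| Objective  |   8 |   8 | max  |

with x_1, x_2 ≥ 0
Each vertex is the intersection of two constraint boundaries that also satisfies all remaining constraints:
  x_1 = 0 and x_2 = 0 → (0, 0)
  3x_1 + 2x_2 = 11 and x_2 = 0 → (3.667, 0)
  3x_1 + 2x_2 = 11 and x_1 = 0 → (0, 5.5)

Vertices: (0, 0), (3.667, 0), (0, 5.5)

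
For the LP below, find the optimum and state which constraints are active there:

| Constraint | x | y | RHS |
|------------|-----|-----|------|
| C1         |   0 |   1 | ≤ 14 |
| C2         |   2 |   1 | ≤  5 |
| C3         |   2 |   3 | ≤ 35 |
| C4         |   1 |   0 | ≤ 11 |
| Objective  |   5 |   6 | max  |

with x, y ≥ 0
Optimal: x = 0, y = 5
Slack at optimum:
  C1: slack = 9
  C2: slack = 0 (binding)
  C3: slack = 20
  C4: slack = 11
  x ≥ 0: x = 0 (binding)
  y ≥ 0: y = 5
Binding constraints: C2, x ≥ 0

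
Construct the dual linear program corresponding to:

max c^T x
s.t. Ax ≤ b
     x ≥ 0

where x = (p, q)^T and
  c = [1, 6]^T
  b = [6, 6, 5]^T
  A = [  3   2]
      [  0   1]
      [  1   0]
Minimize: z = 6y1 + 6y2 + 5y3

Subject to:
  C1: -3y1 - y3 ≤ -1
  C2: -2y1 - y2 ≤ -6
  y1, y2, y3 ≥ 0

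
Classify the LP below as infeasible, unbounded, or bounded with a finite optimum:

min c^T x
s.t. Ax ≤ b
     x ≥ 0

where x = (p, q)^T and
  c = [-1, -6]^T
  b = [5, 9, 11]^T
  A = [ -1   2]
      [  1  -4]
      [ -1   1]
Feasible point: (0, 0) satisfies every constraint, so the LP is feasible.
Direction d = (2, 1): for each constraint row a, a·d ≤ 0 —
  (-1)(2) + (2)(1) = 0 ≤ 0
  (1)(2) + (-4)(1) = -2 ≤ 0
  (-1)(2) + (1)(1) = -1 ≤ 0
and d ≥ 0, so (0, 0) + t·d stays feasible for every t ≥ 0. Along this ray z = -p - 6q changes by -8 per unit t, so z → −∞.

The LP is unbounded; z can be made arbitrarily small.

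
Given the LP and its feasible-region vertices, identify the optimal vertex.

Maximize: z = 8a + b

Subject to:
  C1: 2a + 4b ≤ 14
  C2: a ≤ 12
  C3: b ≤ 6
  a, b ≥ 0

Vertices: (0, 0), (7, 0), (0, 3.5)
Evaluating z = 8a + b at each vertex:
  (0, 0): z = 0
  (7, 0): z = 56
  (0, 3.5): z = 3.5

The largest value is z = 56, attained at (7, 0).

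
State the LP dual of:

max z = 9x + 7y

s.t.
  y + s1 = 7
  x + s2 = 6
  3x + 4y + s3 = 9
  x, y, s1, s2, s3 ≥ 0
Minimize: z = 7y1 + 6y2 + 9y3

Subject to:
  C1: -y2 - 3y3 ≤ -9
  C2: -y1 - 4y3 ≤ -7
  y1, y2, y3 ≥ 0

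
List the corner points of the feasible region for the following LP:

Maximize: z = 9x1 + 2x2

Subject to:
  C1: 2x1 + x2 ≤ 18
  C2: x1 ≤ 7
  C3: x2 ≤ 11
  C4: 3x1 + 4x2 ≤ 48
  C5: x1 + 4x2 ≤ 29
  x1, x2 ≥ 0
Each vertex is the intersection of two constraint boundaries that also satisfies all remaining constraints:
  x1 = 0 and x2 = 0 → (0, 0)
  x1 = 7 and x2 = 0 → (7, 0)
  2x1 + x2 = 18 and x1 = 7 → (7, 4)
  2x1 + x2 = 18 and x1 + 4x2 = 29 → (6.143, 5.714)
  x1 + 4x2 = 29 and x1 = 0 → (0, 7.25)

Vertices: (0, 0), (7, 0), (7, 4), (6.143, 5.714), (0, 7.25)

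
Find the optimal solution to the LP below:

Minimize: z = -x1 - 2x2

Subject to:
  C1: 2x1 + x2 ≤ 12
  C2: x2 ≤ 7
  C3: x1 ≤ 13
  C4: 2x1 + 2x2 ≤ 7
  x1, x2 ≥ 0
x1 = 0, x2 = 3.5, z = -7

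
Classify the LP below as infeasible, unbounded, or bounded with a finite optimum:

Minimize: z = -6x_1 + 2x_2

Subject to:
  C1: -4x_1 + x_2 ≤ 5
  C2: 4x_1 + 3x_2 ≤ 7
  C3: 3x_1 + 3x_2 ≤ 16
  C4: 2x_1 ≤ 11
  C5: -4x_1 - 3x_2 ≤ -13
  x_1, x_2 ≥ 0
C2 requires 4x_1 + 3x_2 ≤ 7, while C5 (-4x_1 - 3x_2 ≤ -13) is equivalent to 4x_1 + 3x_2 ≥ 13. Together they would need 13 ≤ 4x_1 + 3x_2 ≤ 7, which is impossible since 13 > 7. No point satisfies all constraints.

Infeasible: no point satisfies all constraints simultaneously.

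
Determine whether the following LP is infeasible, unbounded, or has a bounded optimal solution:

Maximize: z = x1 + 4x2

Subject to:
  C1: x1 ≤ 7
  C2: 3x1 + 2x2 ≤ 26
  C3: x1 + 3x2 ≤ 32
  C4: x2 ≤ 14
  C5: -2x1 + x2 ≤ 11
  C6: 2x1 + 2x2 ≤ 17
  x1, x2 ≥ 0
The point (0, 8.5) satisfies every constraint, so the LP is feasible; the constraints give x1 ≤ 7 and x2 ≤ 14, which with x1, x2 ≥ 0 keep the feasible region inside a bounded box. A feasible, bounded LP attains a finite optimum at a vertex.

Evaluating z = x1 + 4x2 at each vertex:
  (0, 0): z = 0
  (7, 0): z = 7
  (7, 1.5): z = 13
  (0, 8.5): z = 34

The LP has an optimal solution: (0, 8.5) with z = 34.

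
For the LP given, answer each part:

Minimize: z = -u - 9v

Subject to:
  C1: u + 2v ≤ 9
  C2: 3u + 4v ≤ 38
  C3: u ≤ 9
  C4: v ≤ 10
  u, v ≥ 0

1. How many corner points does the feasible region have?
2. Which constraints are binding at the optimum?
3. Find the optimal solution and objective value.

1. 3
2. C1, u ≥ 0
3. u = 0, v = 4.5, z = -40.5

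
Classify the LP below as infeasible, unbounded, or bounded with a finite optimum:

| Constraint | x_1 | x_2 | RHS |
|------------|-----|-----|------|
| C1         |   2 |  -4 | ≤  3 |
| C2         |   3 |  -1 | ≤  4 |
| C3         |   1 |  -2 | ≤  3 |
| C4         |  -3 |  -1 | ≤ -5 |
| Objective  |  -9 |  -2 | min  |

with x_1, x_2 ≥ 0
Feasible point: (1, 2) satisfies every constraint, so the LP is feasible.
Direction d = (0, 1): for each constraint row a, a·d ≤ 0 —
  (2)(0) + (-4)(1) = -4 ≤ 0
  (3)(0) + (-1)(1) = -1 ≤ 0
  (1)(0) + (-2)(1) = -2 ≤ 0
  (-3)(0) + (-1)(1) = -1 ≤ 0
and d ≥ 0, so (1, 2) + t·d stays feasible for every t ≥ 0. Along this ray z = -9x_1 - 2x_2 changes by -2 per unit t, so z → −∞.

Unbounded: there is a feasible ray along which z → −∞.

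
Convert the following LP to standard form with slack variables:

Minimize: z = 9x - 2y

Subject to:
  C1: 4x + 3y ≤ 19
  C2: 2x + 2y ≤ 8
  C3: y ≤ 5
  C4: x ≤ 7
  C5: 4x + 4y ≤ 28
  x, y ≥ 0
min z = 9x - 2y

s.t.
  4x + 3y + s1 = 19
  2x + 2y + s2 = 8
  y + s3 = 5
  x + s4 = 7
  4x + 4y + s5 = 28
  x, y, s1, s2, s3, s4, s5 ≥ 0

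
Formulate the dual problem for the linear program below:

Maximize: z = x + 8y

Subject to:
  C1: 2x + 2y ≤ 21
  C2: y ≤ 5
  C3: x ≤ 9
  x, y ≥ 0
Minimize: z = 21y1 + 5y2 + 9y3

Subject to:
  C1: -2y1 - y3 ≤ -1
  C2: -2y1 - y2 ≤ -8
  y1, y2, y3 ≥ 0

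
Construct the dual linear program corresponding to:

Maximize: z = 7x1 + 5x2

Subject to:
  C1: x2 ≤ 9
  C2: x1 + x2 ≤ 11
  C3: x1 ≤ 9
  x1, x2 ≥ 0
Minimize: z = 9y1 + 11y2 + 9y3

Subject to:
  C1: -y2 - y3 ≤ -7
  C2: -y1 - y2 ≤ -5
  y1, y2, y3 ≥ 0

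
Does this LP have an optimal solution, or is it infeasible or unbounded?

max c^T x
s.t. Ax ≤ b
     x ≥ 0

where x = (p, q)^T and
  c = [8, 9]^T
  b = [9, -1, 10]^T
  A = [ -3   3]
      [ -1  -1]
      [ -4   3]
Feasible point: (0, 1) satisfies every constraint, so the LP is feasible.
Direction d = (1, 0): for each constraint row a, a·d ≤ 0 —
  (-3)(1) + (3)(0) = -3 ≤ 0
  (-1)(1) + (-1)(0) = -1 ≤ 0
  (-4)(1) + (3)(0) = -4 ≤ 0
and d ≥ 0, so (0, 1) + t·d stays feasible for every t ≥ 0. Along this ray z = 8p + 9q changes by 8 per unit t, so z → +∞.

Unbounded: there is a feasible ray along which z → +∞.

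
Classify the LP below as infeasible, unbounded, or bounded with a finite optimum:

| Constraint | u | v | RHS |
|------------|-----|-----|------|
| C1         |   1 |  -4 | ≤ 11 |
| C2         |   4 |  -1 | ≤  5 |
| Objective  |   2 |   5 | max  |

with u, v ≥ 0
Feasible point: (0, 0) satisfies every constraint, so the LP is feasible.
Direction d = (0, 1): for each constraint row a, a·d ≤ 0 —
  (1)(0) + (-4)(1) = -4 ≤ 0
  (4)(0) + (-1)(1) = -1 ≤ 0
and d ≥ 0, so (0, 0) + t·d stays feasible for every t ≥ 0. Along this ray z = 2u + 5v changes by 5 per unit t, so z → +∞.

Unbounded — the objective can increase without bound over the feasible region.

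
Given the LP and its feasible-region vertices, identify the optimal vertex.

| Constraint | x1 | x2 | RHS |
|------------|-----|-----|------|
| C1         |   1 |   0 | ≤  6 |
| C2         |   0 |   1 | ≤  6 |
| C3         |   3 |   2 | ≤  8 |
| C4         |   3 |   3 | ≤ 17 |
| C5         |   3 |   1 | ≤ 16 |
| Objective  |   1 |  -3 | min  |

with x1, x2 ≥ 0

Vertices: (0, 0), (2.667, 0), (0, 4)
(0, 4) with z = -12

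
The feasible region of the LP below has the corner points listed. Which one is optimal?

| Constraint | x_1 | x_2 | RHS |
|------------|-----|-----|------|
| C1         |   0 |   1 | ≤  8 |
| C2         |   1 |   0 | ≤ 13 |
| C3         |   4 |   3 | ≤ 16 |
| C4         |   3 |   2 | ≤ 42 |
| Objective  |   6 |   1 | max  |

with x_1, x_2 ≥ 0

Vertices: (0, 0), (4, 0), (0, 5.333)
(4, 0) with z = 24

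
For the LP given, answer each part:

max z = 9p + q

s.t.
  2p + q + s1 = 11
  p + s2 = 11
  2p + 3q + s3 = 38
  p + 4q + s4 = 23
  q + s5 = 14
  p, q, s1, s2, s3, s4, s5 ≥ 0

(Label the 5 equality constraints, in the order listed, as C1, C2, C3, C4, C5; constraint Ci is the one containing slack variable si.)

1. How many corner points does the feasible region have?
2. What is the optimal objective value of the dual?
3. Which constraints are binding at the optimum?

1. 4
2. 49.5 (by strong duality, equal to the primal optimum)
3. C1, q ≥ 0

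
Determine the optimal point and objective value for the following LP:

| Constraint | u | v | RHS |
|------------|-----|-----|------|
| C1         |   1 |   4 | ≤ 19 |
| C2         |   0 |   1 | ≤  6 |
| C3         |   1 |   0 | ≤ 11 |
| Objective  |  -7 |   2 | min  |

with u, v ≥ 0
u = 11, v = 0, z = -77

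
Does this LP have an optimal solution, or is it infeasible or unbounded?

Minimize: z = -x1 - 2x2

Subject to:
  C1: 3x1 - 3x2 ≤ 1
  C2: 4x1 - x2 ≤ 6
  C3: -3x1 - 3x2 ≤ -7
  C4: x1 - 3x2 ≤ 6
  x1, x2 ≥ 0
Feasible point: (0, 3) satisfies every constraint, so the LP is feasible.
Direction d = (0, 1): for each constraint row a, a·d ≤ 0 —
  (3)(0) + (-3)(1) = -3 ≤ 0
  (4)(0) + (-1)(1) = -1 ≤ 0
  (-3)(0) + (-3)(1) = -3 ≤ 0
  (1)(0) + (-3)(1) = -3 ≤ 0
and d ≥ 0, so (0, 3) + t·d stays feasible for every t ≥ 0. Along this ray z = -x1 - 2x2 changes by -2 per unit t, so z → −∞.

Unbounded: there is a feasible ray along which z → −∞.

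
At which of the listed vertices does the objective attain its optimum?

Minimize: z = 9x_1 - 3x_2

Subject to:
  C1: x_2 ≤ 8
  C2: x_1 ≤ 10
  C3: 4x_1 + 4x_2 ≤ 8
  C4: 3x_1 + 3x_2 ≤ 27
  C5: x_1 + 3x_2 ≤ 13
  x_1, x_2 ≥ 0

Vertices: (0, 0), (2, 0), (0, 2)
Evaluating z = 9x_1 - 3x_2 at each vertex:
  (0, 0): z = 0
  (2, 0): z = 18
  (0, 2): z = -6

The smallest value is z = -6, attained at (0, 2).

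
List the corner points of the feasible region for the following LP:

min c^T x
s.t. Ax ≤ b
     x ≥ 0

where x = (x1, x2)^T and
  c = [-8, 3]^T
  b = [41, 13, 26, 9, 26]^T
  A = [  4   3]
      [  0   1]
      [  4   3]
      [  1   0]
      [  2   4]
Each vertex is the intersection of two constraint boundaries that also satisfies all remaining constraints:
  x1 = 0 and x2 = 0 → (0, 0)
  4x1 + 3x2 = 26 and x2 = 0 → (6.5, 0)
  4x1 + 3x2 = 26 and 2x1 + 4x2 = 26 → (2.6, 5.2)
  2x1 + 4x2 = 26 and x1 = 0 → (0, 6.5)

Vertices: (0, 0), (6.5, 0), (2.6, 5.2), (0, 6.5)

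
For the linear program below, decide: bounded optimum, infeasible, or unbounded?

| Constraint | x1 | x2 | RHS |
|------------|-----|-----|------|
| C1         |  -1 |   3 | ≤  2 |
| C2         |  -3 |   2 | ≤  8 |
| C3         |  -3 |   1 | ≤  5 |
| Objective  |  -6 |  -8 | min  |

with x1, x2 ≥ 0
Feasible point: (0, 0) satisfies every constraint, so the LP is feasible.
Direction d = (1, 0): for each constraint row a, a·d ≤ 0 —
  (-1)(1) + (3)(0) = -1 ≤ 0
  (-3)(1) + (2)(0) = -3 ≤ 0
  (-3)(1) + (1)(0) = -3 ≤ 0
and d ≥ 0, so (0, 0) + t·d stays feasible for every t ≥ 0. Along this ray z = -6x1 - 8x2 changes by -6 per unit t, so z → −∞.

Unbounded — the objective can decrease without bound over the feasible region.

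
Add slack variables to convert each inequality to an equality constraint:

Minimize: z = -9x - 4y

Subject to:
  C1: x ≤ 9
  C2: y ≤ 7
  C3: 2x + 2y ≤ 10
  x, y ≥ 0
min z = -9x - 4y

s.t.
  x + s1 = 9
  y + s2 = 7
  2x + 2y + s3 = 10
  x, y, s1, s2, s3 ≥ 0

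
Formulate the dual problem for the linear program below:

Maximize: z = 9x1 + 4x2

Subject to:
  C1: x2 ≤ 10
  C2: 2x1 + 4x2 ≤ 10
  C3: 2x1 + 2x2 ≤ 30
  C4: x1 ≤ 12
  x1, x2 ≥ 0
Minimize: z = 10y1 + 10y2 + 30y3 + 12y4

Subject to:
  C1: -2y2 - 2y3 - y4 ≤ -9
  C2: -y1 - 4y2 - 2y3 ≤ -4
  y1, y2, y3, y4 ≥ 0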